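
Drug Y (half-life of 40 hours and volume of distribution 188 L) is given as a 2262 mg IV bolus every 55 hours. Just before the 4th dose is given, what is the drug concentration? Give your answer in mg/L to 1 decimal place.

7.1 mg/L

f = (1/2)^(τ/t½) = (1/2)^(55/40) ≈ 0.3856.
C₀ = D/Vd = 2262/188 ≈ 12.032 mg/L.
Before the 4th dose, 3 doses have been given. Superposition: Cmin = C₀·(f + f² + … + f^3).
≈ 12.032 × (0.3856 + 0.1487 + 0.0573) ≈ 12.032 × 0.5916 ≈ 7.118 mg/L.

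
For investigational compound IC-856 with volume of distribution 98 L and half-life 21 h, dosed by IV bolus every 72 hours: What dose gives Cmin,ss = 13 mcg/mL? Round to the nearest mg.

12443 mg

τ/t½ = 72/21 ≈ 3.4286, so f = (1/2)^(72/21) ≈ 0.092875.
Cmin,ss = (D/Vd)·f/(1−f), so D = Cmin,ss·Vd·(1−f)/f.
D = 13 × 98 × (1−f)/f ≈ 13 × 98 × 9.76716 ≈ 12443.36 mg.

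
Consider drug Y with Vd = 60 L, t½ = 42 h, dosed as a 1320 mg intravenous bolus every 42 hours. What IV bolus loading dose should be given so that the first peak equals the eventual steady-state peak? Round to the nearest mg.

2640 mg

f = (1/2)^(42/42) ≈ 0.500000; accumulation ratio R = 1/(1−f) ≈ 2.00000.
Loading dose to hit Cmax,ss on first dose: D_load = D_maint·R ≈ 1320 × 2.00000 ≈ 2640.00 mg.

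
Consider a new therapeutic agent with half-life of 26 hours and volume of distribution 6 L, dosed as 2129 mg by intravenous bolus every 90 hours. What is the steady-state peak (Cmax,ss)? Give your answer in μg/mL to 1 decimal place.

k = ln2/t½ = ln2/26 ≈ 0.026660 h⁻¹; fraction remaining f = e^(−kτ) = e^(−0.026660×90) ≈ 0.0908.
At steady state, accumulation factor R = 1/(1 − e^(−kτ)) ≈ 1.0999.
Single-dose peak C₀ = D/Vd = 2129/6 ≈ 354.833 μg/mL.
Steady-state peak Cmax,ss = C₀·R ≈ 354.833 × 1.0999 ≈ 390.281 μg/mL.

390.3 μg/mL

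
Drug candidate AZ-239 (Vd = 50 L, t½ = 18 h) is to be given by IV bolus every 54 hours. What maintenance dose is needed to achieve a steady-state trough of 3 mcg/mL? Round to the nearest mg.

τ/t½ = 54/18 ≈ 3, so f = (1/2)^(54/18) ≈ 0.125000.
Cmin,ss = (D/Vd)·f/(1−f), so D = Cmin,ss·Vd·(1−f)/f.
D = 3 × 50 × (1−f)/f ≈ 3 × 50 × 7.00000 ≈ 1050.00 mg.

1050 mg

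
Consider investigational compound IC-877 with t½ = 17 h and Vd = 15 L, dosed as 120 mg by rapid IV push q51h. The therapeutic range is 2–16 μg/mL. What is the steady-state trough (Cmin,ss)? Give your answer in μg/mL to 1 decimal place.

τ = 51 h = 3 half-lives, so f = (1/2)^3 = 0.125.
At steady state, R = 1/(1 − 0.125) = 8/7.
Single-dose peak C₀ = D/Vd = 120/15 = 8 μg/mL.
Steady-state peak Cmax,ss = C₀·R = 8 × 8/7 ≈ 9.143 μg/mL.
Steady-state trough Cmin,ss = Cmax,ss·f ≈ 9.143 × 0.125 ≈ 1.143 μg/mL.
Trough 1.1 μg/mL vs MEC 2 μg/mL: subtherapeutic.

1.1 μg/mL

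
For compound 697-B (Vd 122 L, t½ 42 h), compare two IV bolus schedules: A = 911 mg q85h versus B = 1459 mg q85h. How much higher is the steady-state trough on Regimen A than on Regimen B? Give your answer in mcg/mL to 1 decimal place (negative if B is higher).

Regimen A: f = (1/2)^(85/42) ≈ 0.2459; Cmin,ss = (911/122)·f/(1−f) ≈ 2.435 mcg/mL.
Regimen B: f = (1/2)^(85/42) ≈ 0.2459; Cmin,ss = (1459/122)·f/(1−f) ≈ 3.900 mcg/mL.
Difference ≈ 2.435 − 3.900 ≈ -1.465 mcg/mL.

-1.5 mcg/mL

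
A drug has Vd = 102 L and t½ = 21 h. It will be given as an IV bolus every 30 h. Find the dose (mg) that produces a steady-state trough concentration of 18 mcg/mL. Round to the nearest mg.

τ/t½ = 30/21 ≈ 1.4286, so f = (1/2)^(30/21) ≈ 0.371499.
Cmin,ss = (D/Vd)·f/(1−f), so D = Cmin,ss·Vd·(1−f)/f.
D = 18 × 102 × (1−f)/f ≈ 18 × 102 × 1.69180 ≈ 3106.14 mg.

3106 mg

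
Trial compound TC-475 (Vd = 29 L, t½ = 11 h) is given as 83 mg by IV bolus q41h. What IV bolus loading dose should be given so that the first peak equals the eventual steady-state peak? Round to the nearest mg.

f = (1/2)^(41/11) ≈ 0.075506; accumulation ratio R = 1/(1−f) ≈ 1.08167.
Loading dose to hit Cmax,ss on first dose: D_load = D_maint·R ≈ 83 × 1.08167 ≈ 89.78 mg.

90 mg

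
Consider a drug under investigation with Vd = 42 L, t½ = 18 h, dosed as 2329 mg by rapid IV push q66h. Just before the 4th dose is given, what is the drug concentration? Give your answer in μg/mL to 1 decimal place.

f = (1/2)^(τ/t½) = (1/2)^(66/18) ≈ 0.0787.
C₀ = D/Vd = 2329/42 ≈ 55.452 μg/mL.
Before the 4th dose, 3 doses have been given. Superposition: Cmin = C₀·(f + f² + … + f^3).
≈ 55.452 × (0.0787 + 0.0062 + 0.0005) ≈ 55.452 × 0.0854 ≈ 4.736 μg/mL.

4.7 μg/mL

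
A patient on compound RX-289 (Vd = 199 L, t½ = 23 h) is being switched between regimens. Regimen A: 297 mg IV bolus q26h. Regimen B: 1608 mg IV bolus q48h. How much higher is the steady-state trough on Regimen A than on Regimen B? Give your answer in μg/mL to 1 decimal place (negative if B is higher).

-1.2 μg/mL

Regimen A: f = (1/2)^(26/23) ≈ 0.4568; Cmin,ss = (297/199)·f/(1−f) ≈ 1.255 μg/mL.
Regimen B: f = (1/2)^(48/23) ≈ 0.2354; Cmin,ss = (1608/199)·f/(1−f) ≈ 2.488 μg/mL.
Difference ≈ 1.255 − 2.488 ≈ -1.233 μg/mL.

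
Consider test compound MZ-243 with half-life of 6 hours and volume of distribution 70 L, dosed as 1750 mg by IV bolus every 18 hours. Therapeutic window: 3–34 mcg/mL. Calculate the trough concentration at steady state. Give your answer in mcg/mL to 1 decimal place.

3.6 mcg/mL

τ = 18 h = 3 half-lives, so f = (1/2)^3 = 0.125.
At steady state, R = 1/(1 − 0.125) = 8/7.
Single-dose peak C₀ = D/Vd = 1750/70 = 25 mcg/mL.
Steady-state peak Cmax,ss = C₀·R = 25 × 8/7 ≈ 28.571 mcg/mL.
Steady-state trough Cmin,ss = Cmax,ss·f ≈ 28.571 × 0.125 ≈ 3.571 mcg/mL.
Trough 3.6 mcg/mL vs MEC 3 mcg/mL: adequate.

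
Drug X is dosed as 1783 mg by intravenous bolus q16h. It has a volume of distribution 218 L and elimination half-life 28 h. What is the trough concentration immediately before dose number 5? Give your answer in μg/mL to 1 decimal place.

f = (1/2)^(τ/t½) = (1/2)^(16/28) ≈ 0.6730.
C₀ = D/Vd = 1783/218 ≈ 8.179 μg/mL.
Before the 5th dose, 4 doses have been given. Superposition: Cmin = C₀·(f + f² + … + f^4).
≈ 8.179 × (0.6730 + 0.4529 + 0.3048 + 0.2051) ≈ 8.179 × 1.6358 ≈ 13.379 μg/mL.

13.4 μg/mL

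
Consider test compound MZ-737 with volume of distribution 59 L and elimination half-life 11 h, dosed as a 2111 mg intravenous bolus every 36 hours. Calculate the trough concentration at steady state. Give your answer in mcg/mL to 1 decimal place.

Over one 36-h interval, 36/11 ≈ 3.2727 half-lives elapse, leaving f ≈ 0.1035 of each dose.
At steady state, accumulation factor R = 1/(1 − e^(−kτ)) ≈ 1.1154.
Each bolus raises the concentration by D/Vd = 2111/59 ≈ 35.780 mcg/mL.
Cmax,ss = C₀/(1 − f) ≈ 35.780/0.8965 ≈ 39.911 mcg/mL.
One interval later, Cmin,ss = Cmax,ss·e^(−kτ) ≈ 39.911 × 0.1035 ≈ 4.131 mcg/mL.

4.1 mcg/mL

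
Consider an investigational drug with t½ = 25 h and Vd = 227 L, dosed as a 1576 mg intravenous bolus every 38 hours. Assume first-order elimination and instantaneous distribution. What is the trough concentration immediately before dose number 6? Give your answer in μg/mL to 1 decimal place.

3.7 μg/mL

f = (1/2)^(τ/t½) = (1/2)^(38/25) ≈ 0.3487.
C₀ = D/Vd = 1576/227 ≈ 6.943 μg/mL.
Before the 6th dose, 5 doses have been given. Superposition: Cmin = C₀·(f + f² + … + f^5).
≈ 6.943 × (0.3487 + 0.1216 + 0.0424 + 0.0148 + 0.0052) ≈ 6.943 × 0.5327 ≈ 3.699 μg/mL.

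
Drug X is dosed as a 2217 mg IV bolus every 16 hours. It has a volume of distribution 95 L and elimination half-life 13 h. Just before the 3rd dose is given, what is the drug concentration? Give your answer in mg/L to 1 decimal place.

f = (1/2)^(τ/t½) = (1/2)^(16/13) ≈ 0.4261.
C₀ = D/Vd = 2217/95 ≈ 23.337 mg/L.
Before the 3rd dose, 2 doses have been given. Superposition: Cmin = C₀·(f + f²).
≈ 23.337 × (0.4261 + 0.1816) ≈ 23.337 × 0.6077 ≈ 14.182 mg/L.

14.2 mg/L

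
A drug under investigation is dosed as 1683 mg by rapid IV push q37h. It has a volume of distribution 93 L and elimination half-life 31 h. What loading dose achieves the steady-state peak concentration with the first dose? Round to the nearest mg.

2991 mg

f = (1/2)^(37/31) ≈ 0.437226; accumulation ratio R = 1/(1−f) ≈ 1.77691.
Loading dose to hit Cmax,ss on first dose: D_load = D_maint·R ≈ 1683 × 1.77691 ≈ 2990.54 mg.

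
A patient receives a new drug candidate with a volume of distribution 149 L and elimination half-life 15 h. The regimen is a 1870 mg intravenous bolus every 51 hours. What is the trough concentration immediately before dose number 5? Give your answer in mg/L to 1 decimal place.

f = (1/2)^(τ/t½) = (1/2)^(51/15) ≈ 0.0947.
C₀ = D/Vd = 1870/149 ≈ 12.550 mg/L.
Before the 5th dose, 4 doses have been given. Superposition: Cmin = C₀·(f + f² + … + f^4).
≈ 12.550 × (0.0947 + 0.0090 + 0.0008 + 0.0001) ≈ 12.550 × 0.1046 ≈ 1.313 mg/L.

1.3 mg/L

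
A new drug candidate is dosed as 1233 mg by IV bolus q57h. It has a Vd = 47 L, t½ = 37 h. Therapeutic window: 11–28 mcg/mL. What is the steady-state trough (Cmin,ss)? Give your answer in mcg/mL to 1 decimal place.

k = ln2/t½ = ln2/37 ≈ 0.018734 h⁻¹; fraction remaining f = e^(−kτ) = e^(−0.018734×57) ≈ 0.3438.
Accumulation ratio R = 1/(1 − f) ≈ 1/0.6562 ≈ 1.5239.
Each bolus raises the concentration by D/Vd = 1233/47 ≈ 26.234 mcg/mL.
Steady-state peak Cmax,ss = C₀·R ≈ 26.234 × 1.5239 ≈ 39.978 mcg/mL.
Steady-state trough Cmin,ss = Cmax,ss·f ≈ 39.978 × 0.3438 ≈ 13.744 mcg/mL.
Trough 13.7 mcg/mL vs MEC 11 mcg/mL: adequate.

13.7 mcg/mL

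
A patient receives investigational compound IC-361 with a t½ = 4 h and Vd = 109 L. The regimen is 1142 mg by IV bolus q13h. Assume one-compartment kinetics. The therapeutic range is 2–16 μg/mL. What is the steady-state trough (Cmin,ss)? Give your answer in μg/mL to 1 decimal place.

Over one 13-h interval, 13/4 ≈ 3.25 half-lives elapse, leaving f ≈ 0.1051 of each dose.
Accumulation ratio R = 1/(1 − f) ≈ 1/0.8949 ≈ 1.1174.
Single-dose peak C₀ = D/Vd = 1142/109 ≈ 10.477 μg/mL.
Cmax,ss = C₀/(1 − f) ≈ 10.477/0.8949 ≈ 11.707 μg/mL.
Steady-state trough Cmin,ss = Cmax,ss·f ≈ 11.707 × 0.1051 ≈ 1.230 μg/mL.
Trough 1.2 μg/mL vs MEC 2 μg/mL: subtherapeutic.

1.2 μg/mL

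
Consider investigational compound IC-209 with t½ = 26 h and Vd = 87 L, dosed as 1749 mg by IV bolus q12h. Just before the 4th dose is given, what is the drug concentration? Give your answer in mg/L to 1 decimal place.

32.9 mg/L

f = (1/2)^(τ/t½) = (1/2)^(12/26) ≈ 0.7262.
C₀ = D/Vd = 1749/87 ≈ 20.103 mg/L.
Before the 4th dose, 3 doses have been given. Superposition: Cmin = C₀·(f + f² + … + f^3).
≈ 20.103 × (0.7262 + 0.5274 + 0.3830) ≈ 20.103 × 1.6366 ≈ 32.901 mg/L.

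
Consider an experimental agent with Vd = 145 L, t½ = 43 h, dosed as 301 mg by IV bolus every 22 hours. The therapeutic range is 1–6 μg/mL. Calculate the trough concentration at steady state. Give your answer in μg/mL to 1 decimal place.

4.9 μg/mL

Over one 22-h interval, 22/43 ≈ 0.51163 half-lives elapse, leaving f ≈ 0.7014 of each dose.
Single-dose peak C₀ = D/Vd = 301/145 ≈ 2.076 μg/mL.
Steady-state trough Cmin,ss = C₀·f/(1−f) ≈ 2.076 × 0.7014/0.2986 ≈ 4.876 μg/mL.
Trough 4.9 μg/mL vs MEC 1 μg/mL: adequate.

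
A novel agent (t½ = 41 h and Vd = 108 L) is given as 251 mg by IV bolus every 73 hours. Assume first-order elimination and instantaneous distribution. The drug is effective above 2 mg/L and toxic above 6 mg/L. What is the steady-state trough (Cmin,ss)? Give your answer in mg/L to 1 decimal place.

1.0 mg/L

τ/t½ = 73/41 ≈ 1.7805, so fraction remaining f = (1/2)^(73/41) ≈ 0.2911.
At steady state, accumulation factor R = 1/(1 − e^(−kτ)) ≈ 1.4106.
Each bolus raises the concentration by D/Vd = 251/108 ≈ 2.324 mg/L.
Cmax,ss = C₀/(1 − f) ≈ 2.324/0.7089 ≈ 3.278 mg/L.
One interval later, Cmin,ss = Cmax,ss·e^(−kτ) ≈ 3.278 × 0.2911 ≈ 0.954 mg/L.
Trough 1.0 mg/L vs MEC 2 mg/L: subtherapeutic.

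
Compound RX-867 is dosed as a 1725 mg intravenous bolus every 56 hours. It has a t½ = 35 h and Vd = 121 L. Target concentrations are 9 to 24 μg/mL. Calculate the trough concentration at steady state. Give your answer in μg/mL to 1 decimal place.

7.0 μg/mL

Over one 56-h interval, 56/35 ≈ 1.6 half-lives elapse, leaving f ≈ 0.3299 of each dose.
At steady state, accumulation factor R = 1/(1 − e^(−kτ)) ≈ 1.4923.
Each bolus raises the concentration by D/Vd = 1725/121 ≈ 14.256 μg/mL.
Steady-state peak Cmax,ss = C₀·R ≈ 14.256 × 1.4923 ≈ 21.274 μg/mL.
Steady-state trough Cmin,ss = Cmax,ss·f ≈ 21.274 × 0.3299 ≈ 7.018 μg/mL.
Trough 7.0 μg/mL vs MEC 9 μg/mL: subtherapeutic.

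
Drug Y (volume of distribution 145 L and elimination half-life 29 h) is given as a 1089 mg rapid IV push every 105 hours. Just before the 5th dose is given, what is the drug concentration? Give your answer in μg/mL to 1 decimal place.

0.7 μg/mL

f = (1/2)^(τ/t½) = (1/2)^(105/29) ≈ 0.0813.
C₀ = D/Vd = 1089/145 ≈ 7.510 μg/mL.
Before the 5th dose, 4 doses have been given. Superposition: Cmin = C₀·(f + f² + … + f^4).
≈ 7.510 × (0.0813 + 0.0066 + 0.0005 + 0.0000) ≈ 7.510 × 0.0884 ≈ 0.664 μg/mL.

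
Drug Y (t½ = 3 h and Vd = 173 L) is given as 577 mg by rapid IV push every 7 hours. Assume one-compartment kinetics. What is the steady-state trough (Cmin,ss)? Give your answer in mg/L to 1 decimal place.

τ/t½ = 7/3 ≈ 2.3333, so fraction remaining f = (1/2)^(7/3) ≈ 0.1984.
Single-dose peak C₀ = D/Vd = 577/173 ≈ 3.335 mg/L.
Steady-state trough Cmin,ss = C₀·f/(1−f) ≈ 3.335 × 0.1984/0.8016 ≈ 0.825 mg/L.

0.8 mg/L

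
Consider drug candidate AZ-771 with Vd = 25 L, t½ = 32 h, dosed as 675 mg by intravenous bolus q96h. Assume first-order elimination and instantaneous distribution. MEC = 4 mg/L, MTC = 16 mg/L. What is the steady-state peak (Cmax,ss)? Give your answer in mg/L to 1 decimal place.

The dosing interval is 3 half-lives, so f = 2^(−3) = 0.125.
Accumulation ratio R = 1/(1 − f) = 1/0.875 = 8/7.
Single-dose peak C₀ = D/Vd = 675/25 = 27 mg/L.
Steady-state peak Cmax,ss = C₀·R = 27 × 8/7 ≈ 30.857 mg/L.
Peak 30.9 mg/L vs MTC 16 mg/L: exceeds toxic threshold.

30.9 mg/L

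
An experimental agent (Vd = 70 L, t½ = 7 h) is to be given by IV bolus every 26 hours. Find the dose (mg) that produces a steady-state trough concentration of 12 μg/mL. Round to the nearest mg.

τ/t½ = 26/7 ≈ 3.7143, so f = (1/2)^(26/7) ≈ 0.076188.
Cmin,ss = (D/Vd)·f/(1−f), so D = Cmin,ss·Vd·(1−f)/f.
D = 12 × 70 × (1−f)/f ≈ 12 × 70 × 12.12543 ≈ 10185.36 mg.

10185 mg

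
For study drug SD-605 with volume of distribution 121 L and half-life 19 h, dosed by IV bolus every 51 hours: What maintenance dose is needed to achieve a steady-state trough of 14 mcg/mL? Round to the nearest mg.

9194 mg

τ/t½ = 51/19 ≈ 2.6842, so f = (1/2)^(51/19) ≈ 0.155587.
Cmin,ss = (D/Vd)·f/(1−f), so D = Cmin,ss·Vd·(1−f)/f.
D = 14 × 121 × (1−f)/f ≈ 14 × 121 × 5.42727 ≈ 9193.80 mg.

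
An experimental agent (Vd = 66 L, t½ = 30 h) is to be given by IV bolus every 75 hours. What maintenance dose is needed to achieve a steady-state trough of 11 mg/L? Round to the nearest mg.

τ/t½ = 75/30 ≈ 2.5, so f = (1/2)^(75/30) ≈ 0.176777.
Cmin,ss = (D/Vd)·f/(1−f), so D = Cmin,ss·Vd·(1−f)/f.
D = 11 × 66 × (1−f)/f ≈ 11 × 66 × 4.65684 ≈ 3380.87 mg.

3381 mg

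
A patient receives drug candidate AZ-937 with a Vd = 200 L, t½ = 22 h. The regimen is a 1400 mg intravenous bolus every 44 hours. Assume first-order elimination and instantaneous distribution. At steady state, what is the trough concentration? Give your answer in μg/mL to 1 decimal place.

τ = 44 h = 2 half-lives, so f = (1/2)^2 = 0.25.
At steady state, R = 1/(1 − 0.25) = 4/3.
Single-dose peak C₀ = D/Vd = 1400/200 = 7 μg/mL.
Steady-state peak Cmax,ss = C₀·R = 7 × 4/3 ≈ 9.333 μg/mL.
Steady-state trough Cmin,ss = Cmax,ss·f ≈ 9.333 × 0.25 ≈ 2.333 μg/mL.

2.3 μg/mL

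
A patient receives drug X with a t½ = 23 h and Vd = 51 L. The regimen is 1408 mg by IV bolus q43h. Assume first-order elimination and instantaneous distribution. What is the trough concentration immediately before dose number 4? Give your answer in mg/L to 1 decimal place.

f = (1/2)^(τ/t½) = (1/2)^(43/23) ≈ 0.2737.
C₀ = D/Vd = 1408/51 ≈ 27.608 mg/L.
Before the 4th dose, 3 doses have been given. Superposition: Cmin = C₀·(f + f² + … + f^3).
≈ 27.608 × (0.2737 + 0.0749 + 0.0205) ≈ 27.608 × 0.3691 ≈ 10.190 mg/L.

10.2 mg/L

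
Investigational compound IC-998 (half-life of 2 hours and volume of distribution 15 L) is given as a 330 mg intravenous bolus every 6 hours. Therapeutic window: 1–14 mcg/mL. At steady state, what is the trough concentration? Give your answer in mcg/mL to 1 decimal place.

τ = 6 h = 3 half-lives, so f = (1/2)^3 = 0.125.
Accumulation ratio R = 1/(1 − f) = 1/0.875 = 8/7.
Single-dose peak C₀ = D/Vd = 330/15 = 22 mcg/mL.
Steady-state peak Cmax,ss = C₀·R = 22 × 8/7 ≈ 25.143 mcg/mL.
Steady-state trough Cmin,ss = Cmax,ss·f ≈ 25.143 × 0.125 ≈ 3.143 mcg/mL.
Trough 3.1 mcg/mL vs MEC 1 mcg/mL: adequate.

3.1 mcg/mL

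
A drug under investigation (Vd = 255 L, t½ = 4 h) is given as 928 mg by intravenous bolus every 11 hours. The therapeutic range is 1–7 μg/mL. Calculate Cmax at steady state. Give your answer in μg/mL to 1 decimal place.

k = ln2/t½ = ln2/4 ≈ 0.173287 h⁻¹; fraction remaining f = e^(−kτ) = e^(−0.173287×11) ≈ 0.1487.
At steady state, accumulation factor R = 1/(1 − e^(−kτ)) ≈ 1.1747.
Each bolus raises the concentration by D/Vd = 928/255 ≈ 3.639 μg/mL.
Cmax,ss = C₀/(1 − f) ≈ 3.639/0.8513 ≈ 4.275 μg/mL.
Peak 4.3 μg/mL vs MTC 7 μg/mL: below toxic threshold.

4.3 μg/mL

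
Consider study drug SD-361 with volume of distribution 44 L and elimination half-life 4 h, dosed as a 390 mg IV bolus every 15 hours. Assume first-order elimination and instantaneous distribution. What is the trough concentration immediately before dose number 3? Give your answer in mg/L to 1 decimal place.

f = (1/2)^(τ/t½) = (1/2)^(15/4) ≈ 0.0743.
C₀ = D/Vd = 390/44 ≈ 8.864 mg/L.
Before the 3rd dose, 2 doses have been given. Superposition: Cmin = C₀·(f + f²).
≈ 8.864 × (0.0743 + 0.0055) ≈ 8.864 × 0.0798 ≈ 0.707 mg/L.

0.7 mg/L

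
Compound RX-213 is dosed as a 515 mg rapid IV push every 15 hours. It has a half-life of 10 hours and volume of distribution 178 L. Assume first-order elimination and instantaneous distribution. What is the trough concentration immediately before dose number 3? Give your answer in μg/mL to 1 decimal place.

f = (1/2)^(τ/t½) = (1/2)^(15/10) ≈ 0.3536.
C₀ = D/Vd = 515/178 ≈ 2.893 μg/mL.
Before the 3rd dose, 2 doses have been given. Superposition: Cmin = C₀·(f + f²).
≈ 2.893 × (0.3536 + 0.1250) ≈ 2.893 × 0.4786 ≈ 1.385 μg/mL.

1.4 μg/mL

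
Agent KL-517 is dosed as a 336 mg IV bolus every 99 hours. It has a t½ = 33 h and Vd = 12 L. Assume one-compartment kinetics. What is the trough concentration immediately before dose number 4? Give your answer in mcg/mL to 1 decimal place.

4.0 mcg/mL

f = (1/2)^(τ/t½) = (1/2)^(99/33) ≈ 0.1250.
C₀ = D/Vd = 336/12 ≈ 28.000 mcg/mL.
Before the 4th dose, 3 doses have been given. Superposition: Cmin = C₀·(f + f² + … + f^3).
≈ 28.000 × (0.1250 + 0.0156 + 0.0020) ≈ 28.000 × 0.1426 ≈ 3.993 mcg/mL.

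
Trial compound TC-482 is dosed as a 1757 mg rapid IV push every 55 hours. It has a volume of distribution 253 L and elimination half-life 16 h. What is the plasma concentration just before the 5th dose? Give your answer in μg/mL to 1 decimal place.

0.7 μg/mL

f = (1/2)^(τ/t½) = (1/2)^(55/16) ≈ 0.0923.
C₀ = D/Vd = 1757/253 ≈ 6.945 μg/mL.
Before the 5th dose, 4 doses have been given. Superposition: Cmin = C₀·(f + f² + … + f^4).
≈ 6.945 × (0.0923 + 0.0085 + 0.0008 + 0.0001) ≈ 6.945 × 0.1017 ≈ 0.706 μg/mL.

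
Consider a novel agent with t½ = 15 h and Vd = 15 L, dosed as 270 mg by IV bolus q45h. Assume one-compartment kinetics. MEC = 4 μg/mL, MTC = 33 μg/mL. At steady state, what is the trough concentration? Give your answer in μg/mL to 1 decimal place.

The dosing interval is 3 half-lives, so f = 2^(−3) = 0.125.
At steady state, R = 1/(1 − 0.125) = 8/7.
Single-dose peak C₀ = D/Vd = 270/15 = 18 μg/mL.
Steady-state peak Cmax,ss = C₀·R = 18 × 8/7 ≈ 20.571 μg/mL.
Steady-state trough Cmin,ss = Cmax,ss·f ≈ 20.571 × 0.125 ≈ 2.571 μg/mL.
Trough 2.6 μg/mL vs MEC 4 μg/mL: subtherapeutic.

2.6 μg/mL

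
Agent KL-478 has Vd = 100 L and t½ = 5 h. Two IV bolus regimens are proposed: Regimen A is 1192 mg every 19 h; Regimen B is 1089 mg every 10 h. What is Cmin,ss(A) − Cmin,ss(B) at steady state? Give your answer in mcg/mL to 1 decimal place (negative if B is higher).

Regimen A: f = (1/2)^(19/5) ≈ 0.0718; Cmin,ss = (1192/100)·f/(1−f) ≈ 0.922 mcg/mL.
Regimen B: f = (1/2)^(10/5) ≈ 0.2500; Cmin,ss = (1089/100)·f/(1−f) ≈ 3.630 mcg/mL.
Difference ≈ 0.922 − 3.630 ≈ -2.708 mcg/mL.

-2.7 mcg/mL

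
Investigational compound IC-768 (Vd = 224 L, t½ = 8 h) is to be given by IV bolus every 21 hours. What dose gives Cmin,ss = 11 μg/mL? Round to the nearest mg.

τ/t½ = 21/8 ≈ 2.625, so f = (1/2)^(21/8) ≈ 0.162105.
Cmin,ss = (D/Vd)·f/(1−f), so D = Cmin,ss·Vd·(1−f)/f.
D = 11 × 224 × (1−f)/f ≈ 11 × 224 × 5.16884 ≈ 12736.02 mg.

12736 mg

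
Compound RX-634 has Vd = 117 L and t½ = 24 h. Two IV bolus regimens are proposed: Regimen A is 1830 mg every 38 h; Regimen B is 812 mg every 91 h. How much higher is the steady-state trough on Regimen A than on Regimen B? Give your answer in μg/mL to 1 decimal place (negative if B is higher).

Regimen A: f = (1/2)^(38/24) ≈ 0.3337; Cmin,ss = (1830/117)·f/(1−f) ≈ 7.833 μg/mL.
Regimen B: f = (1/2)^(91/24) ≈ 0.0722; Cmin,ss = (812/117)·f/(1−f) ≈ 0.540 μg/mL.
Difference ≈ 7.833 − 0.540 ≈ 7.293 μg/mL.

7.3 μg/mL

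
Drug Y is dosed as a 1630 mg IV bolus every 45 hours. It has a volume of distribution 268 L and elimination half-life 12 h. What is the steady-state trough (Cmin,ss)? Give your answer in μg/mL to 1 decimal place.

0.5 μg/mL

k = ln2/t½ = ln2/12 ≈ 0.057762 h⁻¹; fraction remaining f = e^(−kτ) = e^(−0.057762×45) ≈ 0.0743.
At steady state, accumulation factor R = 1/(1 − e^(−kτ)) ≈ 1.0803.
Single-dose peak C₀ = D/Vd = 1630/268 ≈ 6.082 μg/mL.
Cmax,ss = C₀/(1 − f) ≈ 6.082/0.9257 ≈ 6.570 μg/mL.
One interval later, Cmin,ss = Cmax,ss·e^(−kτ) ≈ 6.570 × 0.0743 ≈ 0.488 μg/mL.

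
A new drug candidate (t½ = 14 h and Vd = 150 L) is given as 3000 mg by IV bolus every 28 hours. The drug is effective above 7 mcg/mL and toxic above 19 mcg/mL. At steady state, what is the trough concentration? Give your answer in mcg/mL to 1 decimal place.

6.7 mcg/mL

The dosing interval is 2 half-lives, so f = 2^(−2) = 0.25.
Accumulation ratio R = 1/(1 − f) = 1/0.75 = 4/3.
Single-dose peak C₀ = D/Vd = 3000/150 = 20 mcg/mL.
Steady-state peak Cmax,ss = C₀·R = 20 × 4/3 ≈ 26.667 mcg/mL.
Steady-state trough Cmin,ss = Cmax,ss·f ≈ 26.667 × 0.25 ≈ 6.667 mcg/mL.
Trough 6.7 mcg/mL vs MEC 7 mcg/mL: subtherapeutic.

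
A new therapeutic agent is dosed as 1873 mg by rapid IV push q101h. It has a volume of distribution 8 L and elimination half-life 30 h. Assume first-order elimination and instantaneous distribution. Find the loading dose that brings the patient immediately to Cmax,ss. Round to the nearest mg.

f = (1/2)^(101/30) ≈ 0.096947; accumulation ratio R = 1/(1−f) ≈ 1.10735.
Loading dose to hit Cmax,ss on first dose: D_load = D_maint·R ≈ 1873 × 1.10735 ≈ 2074.07 mg.

2074 mg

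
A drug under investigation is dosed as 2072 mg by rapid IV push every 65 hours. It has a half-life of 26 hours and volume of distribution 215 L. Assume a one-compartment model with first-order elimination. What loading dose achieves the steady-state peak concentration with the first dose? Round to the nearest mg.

2517 mg

f = (1/2)^(65/26) ≈ 0.176777; accumulation ratio R = 1/(1−f) ≈ 1.21474.
Loading dose to hit Cmax,ss on first dose: D_load = D_maint·R ≈ 2072 × 1.21474 ≈ 2516.94 mg.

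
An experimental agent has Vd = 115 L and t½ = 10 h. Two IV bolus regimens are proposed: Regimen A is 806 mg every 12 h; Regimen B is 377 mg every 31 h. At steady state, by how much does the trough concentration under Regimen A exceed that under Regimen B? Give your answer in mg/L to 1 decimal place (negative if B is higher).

Regimen A: f = (1/2)^(12/10) ≈ 0.4353; Cmin,ss = (806/115)·f/(1−f) ≈ 5.403 mg/L.
Regimen B: f = (1/2)^(31/10) ≈ 0.1166; Cmin,ss = (377/115)·f/(1−f) ≈ 0.433 mg/L.
Difference ≈ 5.403 − 0.433 ≈ 4.970 mg/L.

5.0 mg/L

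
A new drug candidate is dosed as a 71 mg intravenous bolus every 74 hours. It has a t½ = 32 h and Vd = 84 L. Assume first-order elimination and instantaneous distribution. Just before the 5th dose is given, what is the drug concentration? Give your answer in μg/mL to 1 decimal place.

0.2 μg/mL

f = (1/2)^(τ/t½) = (1/2)^(74/32) ≈ 0.2013.
C₀ = D/Vd = 71/84 ≈ 0.845 μg/mL.
Before the 5th dose, 4 doses have been given. Superposition: Cmin = C₀·(f + f² + … + f^4).
≈ 0.845 × (0.2013 + 0.0405 + 0.0082 + 0.0016) ≈ 0.845 × 0.2516 ≈ 0.213 μg/mL.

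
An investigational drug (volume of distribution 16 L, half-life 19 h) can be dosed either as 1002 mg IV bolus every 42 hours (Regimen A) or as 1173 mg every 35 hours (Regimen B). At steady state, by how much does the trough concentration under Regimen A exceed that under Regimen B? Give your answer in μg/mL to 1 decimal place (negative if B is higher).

-11.1 μg/mL

Regimen A: f = (1/2)^(42/19) ≈ 0.2161; Cmin,ss = (1002/16)·f/(1−f) ≈ 17.264 μg/mL.
Regimen B: f = (1/2)^(35/19) ≈ 0.2789; Cmin,ss = (1173/16)·f/(1−f) ≈ 28.355 μg/mL.
Difference ≈ 17.264 − 28.355 ≈ -11.091 μg/mL.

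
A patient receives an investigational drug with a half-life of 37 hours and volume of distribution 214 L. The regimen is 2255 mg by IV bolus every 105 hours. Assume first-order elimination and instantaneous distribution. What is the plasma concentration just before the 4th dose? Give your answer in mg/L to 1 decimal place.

f = (1/2)^(τ/t½) = (1/2)^(105/37) ≈ 0.1399.
C₀ = D/Vd = 2255/214 ≈ 10.537 mg/L.
Before the 4th dose, 3 doses have been given. Superposition: Cmin = C₀·(f + f² + … + f^3).
≈ 10.537 × (0.1399 + 0.0196 + 0.0027) ≈ 10.537 × 0.1622 ≈ 1.709 mg/L.

1.7 mg/L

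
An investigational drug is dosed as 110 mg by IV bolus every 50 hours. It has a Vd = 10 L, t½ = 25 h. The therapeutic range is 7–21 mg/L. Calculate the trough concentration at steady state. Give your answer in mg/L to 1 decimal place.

The dosing interval is 2 half-lives, so f = 2^(−2) = 0.25.
Accumulation ratio R = 1/(1 − f) = 1/0.75 = 4/3.
Single-dose peak C₀ = D/Vd = 110/10 = 11 mg/L.
Steady-state peak Cmax,ss = C₀·R = 11 × 4/3 ≈ 14.667 mg/L.
Steady-state trough Cmin,ss = Cmax,ss·f ≈ 14.667 × 0.25 ≈ 3.667 mg/L.
Trough 3.7 mg/L vs MEC 7 mg/L: subtherapeutic.

3.7 mg/L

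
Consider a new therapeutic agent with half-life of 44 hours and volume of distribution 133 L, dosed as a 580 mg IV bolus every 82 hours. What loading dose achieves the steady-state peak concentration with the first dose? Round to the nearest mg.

800 mg

f = (1/2)^(82/44) ≈ 0.274783; accumulation ratio R = 1/(1−f) ≈ 1.37890.
Loading dose to hit Cmax,ss on first dose: D_load = D_maint·R ≈ 580 × 1.37890 ≈ 799.76 mg.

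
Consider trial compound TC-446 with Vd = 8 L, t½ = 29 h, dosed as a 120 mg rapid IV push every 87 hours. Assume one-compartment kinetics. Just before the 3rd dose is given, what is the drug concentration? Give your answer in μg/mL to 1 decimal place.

f = (1/2)^(τ/t½) = (1/2)^(87/29) ≈ 0.1250.
C₀ = D/Vd = 120/8 ≈ 15.000 μg/mL.
Before the 3rd dose, 2 doses have been given. Superposition: Cmin = C₀·(f + f²).
≈ 15.000 × (0.1250 + 0.0156) ≈ 15.000 × 0.1406 ≈ 2.109 μg/mL.

2.1 μg/mL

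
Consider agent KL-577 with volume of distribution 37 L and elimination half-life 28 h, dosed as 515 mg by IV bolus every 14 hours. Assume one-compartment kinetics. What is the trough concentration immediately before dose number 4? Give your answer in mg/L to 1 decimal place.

21.7 mg/L

f = (1/2)^(τ/t½) = (1/2)^(14/28) ≈ 0.7071.
C₀ = D/Vd = 515/37 ≈ 13.919 mg/L.
Before the 4th dose, 3 doses have been given. Superposition: Cmin = C₀·(f + f² + … + f^3).
≈ 13.919 × (0.7071 + 0.5000 + 0.3535) ≈ 13.919 × 1.5606 ≈ 21.722 mg/L.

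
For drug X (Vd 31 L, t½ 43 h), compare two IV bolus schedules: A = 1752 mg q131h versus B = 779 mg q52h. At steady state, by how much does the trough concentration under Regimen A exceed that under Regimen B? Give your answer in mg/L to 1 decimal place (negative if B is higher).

Regimen A: f = (1/2)^(131/43) ≈ 0.1210; Cmin,ss = (1752/31)·f/(1−f) ≈ 7.780 mg/L.
Regimen B: f = (1/2)^(52/43) ≈ 0.4325; Cmin,ss = (779/31)·f/(1−f) ≈ 19.151 mg/L.
Difference ≈ 7.780 − 19.151 ≈ -11.371 mg/L.

-11.4 mg/L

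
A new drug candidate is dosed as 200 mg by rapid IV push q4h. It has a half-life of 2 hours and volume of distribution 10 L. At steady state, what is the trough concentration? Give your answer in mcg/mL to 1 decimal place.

6.7 mcg/mL

The dosing interval is 2 half-lives, so f = 2^(−2) = 0.25.
At steady state, R = 1/(1 − 0.25) = 4/3.
Single-dose peak C₀ = D/Vd = 200/10 = 20 mcg/mL.
Steady-state peak Cmax,ss = C₀·R = 20 × 4/3 ≈ 26.667 mcg/mL.
Steady-state trough Cmin,ss = Cmax,ss·f ≈ 26.667 × 0.25 ≈ 6.667 mcg/mL.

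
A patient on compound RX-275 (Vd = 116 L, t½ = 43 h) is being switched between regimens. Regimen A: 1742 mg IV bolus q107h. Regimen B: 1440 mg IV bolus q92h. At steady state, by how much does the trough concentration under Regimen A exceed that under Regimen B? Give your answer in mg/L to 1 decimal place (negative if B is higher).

Regimen A: f = (1/2)^(107/43) ≈ 0.1782; Cmin,ss = (1742/116)·f/(1−f) ≈ 3.256 mg/L.
Regimen B: f = (1/2)^(92/43) ≈ 0.2270; Cmin,ss = (1440/116)·f/(1−f) ≈ 3.645 mg/L.
Difference ≈ 3.256 − 3.645 ≈ -0.389 mg/L.

-0.4 mg/L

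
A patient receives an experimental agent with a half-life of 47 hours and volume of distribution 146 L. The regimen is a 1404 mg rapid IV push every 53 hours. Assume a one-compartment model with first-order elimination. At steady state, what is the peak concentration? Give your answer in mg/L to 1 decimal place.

τ/t½ = 53/47 ≈ 1.1277, so fraction remaining f = (1/2)^(53/47) ≈ 0.4577.
Accumulation ratio R = 1/(1 − f) ≈ 1/0.5423 ≈ 1.8440.
Each bolus raises the concentration by D/Vd = 1404/146 ≈ 9.616 mg/L.
Steady-state peak Cmax,ss = C₀·R ≈ 9.616 × 1.8440 ≈ 17.732 mg/L.

17.7 mg/L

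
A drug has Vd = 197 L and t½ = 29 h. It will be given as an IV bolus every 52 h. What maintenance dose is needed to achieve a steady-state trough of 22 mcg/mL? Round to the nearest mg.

τ/t½ = 52/29 ≈ 1.7931, so f = (1/2)^(52/29) ≈ 0.288551.
Cmin,ss = (D/Vd)·f/(1−f), so D = Cmin,ss·Vd·(1−f)/f.
D = 22 × 197 × (1−f)/f ≈ 22 × 197 × 2.46559 ≈ 10685.87 mg.

10686 mg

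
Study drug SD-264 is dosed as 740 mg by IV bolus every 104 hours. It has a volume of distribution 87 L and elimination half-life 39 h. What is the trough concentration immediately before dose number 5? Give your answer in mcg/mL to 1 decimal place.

1.6 mcg/mL

f = (1/2)^(τ/t½) = (1/2)^(104/39) ≈ 0.1575.
C₀ = D/Vd = 740/87 ≈ 8.506 mcg/mL.
Before the 5th dose, 4 doses have been given. Superposition: Cmin = C₀·(f + f² + … + f^4).
≈ 8.506 × (0.1575 + 0.0248 + 0.0039 + 0.0006) ≈ 8.506 × 0.1868 ≈ 1.589 mcg/mL.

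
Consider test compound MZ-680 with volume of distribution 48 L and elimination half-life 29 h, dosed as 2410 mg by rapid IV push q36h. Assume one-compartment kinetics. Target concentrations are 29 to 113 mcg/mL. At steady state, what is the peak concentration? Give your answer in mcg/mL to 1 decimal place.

Over one 36-h interval, 36/29 ≈ 1.2414 half-lives elapse, leaving f ≈ 0.4230 of each dose.
Accumulation ratio R = 1/(1 − f) ≈ 1/0.5770 ≈ 1.7331.
Single-dose peak C₀ = D/Vd = 2410/48 ≈ 50.208 mcg/mL.
Steady-state peak Cmax,ss = C₀·R ≈ 50.208 × 1.7331 ≈ 87.015 mcg/mL.
Peak 87.0 mcg/mL vs MTC 113 mcg/mL: below toxic threshold.

87.0 mcg/mL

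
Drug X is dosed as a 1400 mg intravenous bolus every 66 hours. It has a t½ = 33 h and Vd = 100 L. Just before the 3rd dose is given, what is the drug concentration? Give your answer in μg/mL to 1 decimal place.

f = (1/2)^(τ/t½) = (1/2)^(66/33) ≈ 0.2500.
C₀ = D/Vd = 1400/100 ≈ 14.000 μg/mL.
Before the 3rd dose, 2 doses have been given. Superposition: Cmin = C₀·(f + f²).
≈ 14.000 × (0.2500 + 0.0625) ≈ 14.000 × 0.3125 ≈ 4.375 μg/mL.

4.4 μg/mL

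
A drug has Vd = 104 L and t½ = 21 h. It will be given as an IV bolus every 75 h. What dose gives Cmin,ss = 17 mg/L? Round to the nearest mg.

τ/t½ = 75/21 ≈ 3.5714, so f = (1/2)^(75/21) ≈ 0.084119.
Cmin,ss = (D/Vd)·f/(1−f), so D = Cmin,ss·Vd·(1−f)/f.
D = 17 × 104 × (1−f)/f ≈ 17 × 104 × 10.88792 ≈ 19249.84 mg.

19250 mg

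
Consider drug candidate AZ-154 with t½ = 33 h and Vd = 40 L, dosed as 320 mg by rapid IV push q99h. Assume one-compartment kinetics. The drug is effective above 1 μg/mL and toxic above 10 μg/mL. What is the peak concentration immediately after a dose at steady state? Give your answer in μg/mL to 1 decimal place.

τ = 99 h = 3 half-lives, so f = (1/2)^3 = 0.125.
At steady state, R = 1/(1 − 0.125) = 8/7.
Single-dose peak C₀ = D/Vd = 320/40 = 8 μg/mL.
Steady-state peak Cmax,ss = C₀·R = 8 × 8/7 ≈ 9.143 μg/mL.
Peak 9.1 μg/mL vs MTC 10 μg/mL: below toxic threshold.

9.1 μg/mL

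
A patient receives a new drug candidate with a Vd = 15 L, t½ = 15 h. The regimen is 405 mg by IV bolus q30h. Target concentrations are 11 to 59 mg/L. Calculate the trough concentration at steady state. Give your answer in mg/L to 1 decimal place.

The dosing interval is 2 half-lives, so f = 2^(−2) = 0.25.
At steady state, R = 1/(1 − 0.25) = 4/3.
Single-dose peak C₀ = D/Vd = 405/15 = 27 mg/L.
Steady-state peak Cmax,ss = C₀·R = 27 × 4/3 ≈ 36.000 mg/L.
Steady-state trough Cmin,ss = Cmax,ss·f ≈ 36.000 × 0.25 ≈ 9.000 mg/L.
Trough 9.0 mg/L vs MEC 11 mg/L: subtherapeutic.

9.0 mg/L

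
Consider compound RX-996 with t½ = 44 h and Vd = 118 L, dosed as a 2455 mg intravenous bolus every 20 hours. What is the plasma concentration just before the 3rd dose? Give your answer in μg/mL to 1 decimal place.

f = (1/2)^(τ/t½) = (1/2)^(20/44) ≈ 0.7297.
C₀ = D/Vd = 2455/118 ≈ 20.805 μg/mL.
Before the 3rd dose, 2 doses have been given. Superposition: Cmin = C₀·(f + f²).
≈ 20.805 × (0.7297 + 0.5325) ≈ 20.805 × 1.2622 ≈ 26.260 μg/mL.

26.3 μg/mL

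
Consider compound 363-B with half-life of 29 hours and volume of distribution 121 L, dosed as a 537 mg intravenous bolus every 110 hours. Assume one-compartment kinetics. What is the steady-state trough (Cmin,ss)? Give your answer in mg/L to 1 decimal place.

k = ln2/t½ = ln2/29 ≈ 0.023902 h⁻¹; fraction remaining f = e^(−kτ) = e^(−0.023902×110) ≈ 0.0721.
At steady state, accumulation factor R = 1/(1 − e^(−kτ)) ≈ 1.0777.
Single-dose peak C₀ = D/Vd = 537/121 ≈ 4.438 mg/L.
Cmax,ss = C₀/(1 − f) ≈ 4.438/0.9279 ≈ 4.783 mg/L.
Steady-state trough Cmin,ss = Cmax,ss·f ≈ 4.783 × 0.0721 ≈ 0.345 mg/L.

0.3 mg/L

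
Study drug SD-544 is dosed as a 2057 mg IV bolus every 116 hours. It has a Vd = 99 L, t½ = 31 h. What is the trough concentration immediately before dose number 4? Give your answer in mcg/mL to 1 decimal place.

f = (1/2)^(τ/t½) = (1/2)^(116/31) ≈ 0.0747.
C₀ = D/Vd = 2057/99 ≈ 20.778 mcg/mL.
Before the 4th dose, 3 doses have been given. Superposition: Cmin = C₀·(f + f² + … + f^3).
≈ 20.778 × (0.0747 + 0.0056 + 0.0004) ≈ 20.778 × 0.0807 ≈ 1.677 mcg/mL.

1.7 mcg/mL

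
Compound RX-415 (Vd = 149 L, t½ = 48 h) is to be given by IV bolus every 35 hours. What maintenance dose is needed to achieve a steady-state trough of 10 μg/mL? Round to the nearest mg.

τ/t½ = 35/48 ≈ 0.72917, so f = (1/2)^(35/48) ≈ 0.603252.
Cmin,ss = (D/Vd)·f/(1−f), so D = Cmin,ss·Vd·(1−f)/f.
D = 10 × 149 × (1−f)/f ≈ 10 × 149 × 0.65768 ≈ 979.94 mg.

980 mg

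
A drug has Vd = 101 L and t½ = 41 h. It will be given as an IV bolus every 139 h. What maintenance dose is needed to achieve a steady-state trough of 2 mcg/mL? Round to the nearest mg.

1916 mg

τ/t½ = 139/41 ≈ 3.3902, so f = (1/2)^(139/41) ≈ 0.095375.
Cmin,ss = (D/Vd)·f/(1−f), so D = Cmin,ss·Vd·(1−f)/f.
D = 2 × 101 × (1−f)/f ≈ 2 × 101 × 9.48493 ≈ 1915.96 mg.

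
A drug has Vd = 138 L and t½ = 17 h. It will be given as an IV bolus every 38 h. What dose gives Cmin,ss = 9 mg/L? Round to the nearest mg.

4606 mg

τ/t½ = 38/17 ≈ 2.2353, so f = (1/2)^(38/17) ≈ 0.212378.
Cmin,ss = (D/Vd)·f/(1−f), so D = Cmin,ss·Vd·(1−f)/f.
D = 9 × 138 × (1−f)/f ≈ 9 × 138 × 3.70859 ≈ 4606.07 mg.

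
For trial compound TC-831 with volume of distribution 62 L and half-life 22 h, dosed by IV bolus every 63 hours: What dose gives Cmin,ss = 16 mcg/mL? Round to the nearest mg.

τ/t½ = 63/22 ≈ 2.8636, so f = (1/2)^(63/22) ≈ 0.137391.
Cmin,ss = (D/Vd)·f/(1−f), so D = Cmin,ss·Vd·(1−f)/f.
D = 16 × 62 × (1−f)/f ≈ 16 × 62 × 6.27850 ≈ 6228.27 mg.

6228 mg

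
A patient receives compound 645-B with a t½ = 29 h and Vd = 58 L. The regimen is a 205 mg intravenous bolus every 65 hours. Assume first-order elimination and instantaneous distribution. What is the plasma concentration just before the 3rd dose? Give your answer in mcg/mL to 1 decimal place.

0.9 mcg/mL

f = (1/2)^(τ/t½) = (1/2)^(65/29) ≈ 0.2115.
C₀ = D/Vd = 205/58 ≈ 3.534 mcg/mL.
Before the 3rd dose, 2 doses have been given. Superposition: Cmin = C₀·(f + f²).
≈ 3.534 × (0.2115 + 0.0447) ≈ 3.534 × 0.2562 ≈ 0.905 mcg/mL.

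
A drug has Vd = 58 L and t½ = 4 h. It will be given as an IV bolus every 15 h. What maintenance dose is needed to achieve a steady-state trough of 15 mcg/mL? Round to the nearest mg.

τ/t½ = 15/4 ≈ 3.75, so f = (1/2)^(15/4) ≈ 0.074325.
Cmin,ss = (D/Vd)·f/(1−f), so D = Cmin,ss·Vd·(1−f)/f.
D = 15 × 58 × (1−f)/f ≈ 15 × 58 × 12.45442 ≈ 10835.35 mg.

10835 mg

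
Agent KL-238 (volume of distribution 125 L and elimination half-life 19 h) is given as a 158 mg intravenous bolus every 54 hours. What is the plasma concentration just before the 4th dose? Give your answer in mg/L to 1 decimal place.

0.2 mg/L

f = (1/2)^(τ/t½) = (1/2)^(54/19) ≈ 0.1395.
C₀ = D/Vd = 158/125 ≈ 1.264 mg/L.
Before the 4th dose, 3 doses have been given. Superposition: Cmin = C₀·(f + f² + … + f^3).
≈ 1.264 × (0.1395 + 0.0195 + 0.0027) ≈ 1.264 × 0.1617 ≈ 0.204 mg/L.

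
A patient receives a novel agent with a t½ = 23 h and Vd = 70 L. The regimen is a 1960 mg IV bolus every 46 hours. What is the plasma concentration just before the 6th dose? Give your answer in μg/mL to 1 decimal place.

9.3 μg/mL

f = (1/2)^(τ/t½) = (1/2)^(46/23) ≈ 0.2500.
C₀ = D/Vd = 1960/70 ≈ 28.000 μg/mL.
Before the 6th dose, 5 doses have been given. Superposition: Cmin = C₀·(f + f² + … + f^5).
≈ 28.000 × (0.2500 + 0.0625 + 0.0156 + 0.0039 + 0.0010) ≈ 28.000 × 0.3330 ≈ 9.324 μg/mL.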